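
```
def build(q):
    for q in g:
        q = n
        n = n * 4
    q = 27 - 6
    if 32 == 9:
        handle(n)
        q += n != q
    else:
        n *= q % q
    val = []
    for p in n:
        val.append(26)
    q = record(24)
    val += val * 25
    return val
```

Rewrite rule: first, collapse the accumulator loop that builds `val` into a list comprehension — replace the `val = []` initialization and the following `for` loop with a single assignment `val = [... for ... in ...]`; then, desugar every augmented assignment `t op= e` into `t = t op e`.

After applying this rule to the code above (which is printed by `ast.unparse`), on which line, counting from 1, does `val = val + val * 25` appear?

Transformed code:
def build(q):
    for q in g:
        q = n
        n = n * 4
    q = 27 - 6
    if 32 == 9:
        handle(n)
        q = q + (n != q)
    else:
        n = n * (q % q)
    val = [26 for p in n]
    q = record(24)
    val = val + val * 25
    return val

13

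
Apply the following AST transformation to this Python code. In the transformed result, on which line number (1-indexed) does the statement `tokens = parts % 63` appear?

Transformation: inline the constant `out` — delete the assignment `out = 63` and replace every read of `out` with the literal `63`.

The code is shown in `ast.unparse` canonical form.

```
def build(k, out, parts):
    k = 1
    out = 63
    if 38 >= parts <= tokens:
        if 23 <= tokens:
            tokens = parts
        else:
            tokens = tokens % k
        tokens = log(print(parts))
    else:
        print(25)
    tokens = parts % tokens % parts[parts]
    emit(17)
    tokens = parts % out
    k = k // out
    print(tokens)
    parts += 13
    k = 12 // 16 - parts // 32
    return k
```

Transformed code:
def build(k, out, parts):
    k = 1
    if 38 >= parts <= tokens:
        if 23 <= tokens:
            tokens = parts
        else:
            tokens = tokens % k
        tokens = log(print(parts))
    else:
        print(25)
    tokens = parts % tokens % parts[parts]
    emit(17)
    tokens = parts % 63
    k = k // 63
    print(tokens)
    parts += 13
    k = 12 // 16 - parts // 32
    return k

13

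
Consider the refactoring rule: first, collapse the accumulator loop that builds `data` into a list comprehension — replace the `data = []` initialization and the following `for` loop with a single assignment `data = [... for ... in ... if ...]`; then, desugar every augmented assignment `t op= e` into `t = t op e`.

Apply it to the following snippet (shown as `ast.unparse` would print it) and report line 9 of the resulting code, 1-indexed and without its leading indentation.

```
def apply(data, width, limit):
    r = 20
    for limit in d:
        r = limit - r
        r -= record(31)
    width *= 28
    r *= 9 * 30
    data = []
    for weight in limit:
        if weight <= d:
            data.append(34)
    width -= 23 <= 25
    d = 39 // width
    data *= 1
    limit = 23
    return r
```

width = width - (23 <= 25)

Transformed code:
def apply(data, width, limit):
    r = 20
    for limit in d:
        r = limit - r
        r = r - record(31)
    width = width * 28
    r = r * (9 * 30)
    data = [34 for weight in limit if weight <= d]
    width = width - (23 <= 25)
    d = 39 // width
    data = data * 1
    limit = 23
    return r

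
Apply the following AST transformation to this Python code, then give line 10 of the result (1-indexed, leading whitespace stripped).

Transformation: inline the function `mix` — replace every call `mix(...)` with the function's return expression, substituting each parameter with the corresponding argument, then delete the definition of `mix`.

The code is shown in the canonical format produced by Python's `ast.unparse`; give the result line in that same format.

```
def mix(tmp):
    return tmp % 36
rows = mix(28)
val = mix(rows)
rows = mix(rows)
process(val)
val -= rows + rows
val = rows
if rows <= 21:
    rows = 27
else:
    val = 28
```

Transformed code:
rows = 28 % 36
val = rows % 36
rows = rows % 36
process(val)
val -= rows + rows
val = rows
if rows <= 21:
    rows = 27
else:
    val = 28

val = 28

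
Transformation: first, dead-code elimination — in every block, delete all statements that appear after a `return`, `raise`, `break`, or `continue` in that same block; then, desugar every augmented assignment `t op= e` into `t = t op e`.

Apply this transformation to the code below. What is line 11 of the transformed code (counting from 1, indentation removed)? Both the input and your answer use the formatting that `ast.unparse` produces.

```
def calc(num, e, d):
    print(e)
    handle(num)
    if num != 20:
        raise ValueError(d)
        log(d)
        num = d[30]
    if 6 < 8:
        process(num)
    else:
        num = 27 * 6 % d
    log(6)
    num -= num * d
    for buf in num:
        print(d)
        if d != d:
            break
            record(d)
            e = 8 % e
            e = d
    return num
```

Transformed code:
def calc(num, e, d):
    print(e)
    handle(num)
    if num != 20:
        raise ValueError(d)
    if 6 < 8:
        process(num)
    else:
        num = 27 * 6 % d
    log(6)
    num = num - num * d
    for buf in num:
        print(d)
        if d != d:
            break
    return num

num = num - num * d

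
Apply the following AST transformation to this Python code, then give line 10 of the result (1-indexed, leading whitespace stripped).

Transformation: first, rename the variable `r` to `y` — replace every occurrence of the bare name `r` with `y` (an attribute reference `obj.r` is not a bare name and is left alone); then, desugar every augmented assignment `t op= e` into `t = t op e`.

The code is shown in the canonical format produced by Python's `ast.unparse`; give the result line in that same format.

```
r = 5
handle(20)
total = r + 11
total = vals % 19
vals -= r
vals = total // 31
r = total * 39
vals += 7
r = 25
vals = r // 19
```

vals = y // 19

Transformed code:
y = 5
handle(20)
total = y + 11
total = vals % 19
vals = vals - y
vals = total // 31
y = total * 39
vals = vals + 7
y = 25
vals = y // 19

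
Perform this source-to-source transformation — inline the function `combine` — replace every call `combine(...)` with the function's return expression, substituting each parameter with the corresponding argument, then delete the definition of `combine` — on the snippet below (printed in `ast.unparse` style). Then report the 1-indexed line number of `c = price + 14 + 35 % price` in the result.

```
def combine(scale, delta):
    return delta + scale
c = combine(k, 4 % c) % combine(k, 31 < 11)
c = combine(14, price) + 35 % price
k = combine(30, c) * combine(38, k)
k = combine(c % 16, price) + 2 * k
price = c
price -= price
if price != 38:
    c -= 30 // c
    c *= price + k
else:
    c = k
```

Transformed code:
c = (4 % c + k) % ((31 < 11) + k)
c = price + 14 + 35 % price
k = (c + 30) * (k + 38)
k = price + c % 16 + 2 * k
price = c
price -= price
if price != 38:
    c -= 30 // c
    c *= price + k
else:
    c = k

2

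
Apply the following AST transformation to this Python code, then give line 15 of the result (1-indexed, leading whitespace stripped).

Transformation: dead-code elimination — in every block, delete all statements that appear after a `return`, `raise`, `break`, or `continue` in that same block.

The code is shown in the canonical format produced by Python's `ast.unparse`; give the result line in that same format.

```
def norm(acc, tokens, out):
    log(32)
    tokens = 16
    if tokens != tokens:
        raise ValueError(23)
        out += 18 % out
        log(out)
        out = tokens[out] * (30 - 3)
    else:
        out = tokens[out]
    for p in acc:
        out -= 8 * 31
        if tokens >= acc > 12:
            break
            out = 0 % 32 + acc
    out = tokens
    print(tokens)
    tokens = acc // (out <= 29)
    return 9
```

Transformed code:
def norm(acc, tokens, out):
    log(32)
    tokens = 16
    if tokens != tokens:
        raise ValueError(23)
    else:
        out = tokens[out]
    for p in acc:
        out -= 8 * 31
        if tokens >= acc > 12:
            break
    out = tokens
    print(tokens)
    tokens = acc // (out <= 29)
    return 9

return 9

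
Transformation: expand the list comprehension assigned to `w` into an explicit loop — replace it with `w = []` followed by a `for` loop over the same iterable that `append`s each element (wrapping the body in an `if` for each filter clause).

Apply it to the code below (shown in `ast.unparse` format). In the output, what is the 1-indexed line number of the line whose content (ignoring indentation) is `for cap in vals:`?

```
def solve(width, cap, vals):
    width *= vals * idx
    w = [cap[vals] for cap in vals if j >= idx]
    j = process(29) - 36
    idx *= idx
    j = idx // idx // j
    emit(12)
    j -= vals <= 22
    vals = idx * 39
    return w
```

4

Transformed code:
def solve(width, cap, vals):
    width *= vals * idx
    w = []
    for cap in vals:
        if j >= idx:
            w.append(cap[vals])
    j = process(29) - 36
    idx *= idx
    j = idx // idx // j
    emit(12)
    j -= vals <= 22
    vals = idx * 39
    return w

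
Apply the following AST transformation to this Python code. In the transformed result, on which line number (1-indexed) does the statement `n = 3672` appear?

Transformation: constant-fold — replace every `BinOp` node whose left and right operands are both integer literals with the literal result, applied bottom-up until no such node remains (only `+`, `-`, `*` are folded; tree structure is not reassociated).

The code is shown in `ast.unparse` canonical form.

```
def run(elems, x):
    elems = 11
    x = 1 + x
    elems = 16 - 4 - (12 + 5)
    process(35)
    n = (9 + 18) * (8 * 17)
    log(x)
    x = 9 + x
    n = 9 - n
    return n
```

Transformed code:
def run(elems, x):
    elems = 11
    x = 1 + x
    elems = -5
    process(35)
    n = 3672
    log(x)
    x = 9 + x
    n = 9 - n
    return n

6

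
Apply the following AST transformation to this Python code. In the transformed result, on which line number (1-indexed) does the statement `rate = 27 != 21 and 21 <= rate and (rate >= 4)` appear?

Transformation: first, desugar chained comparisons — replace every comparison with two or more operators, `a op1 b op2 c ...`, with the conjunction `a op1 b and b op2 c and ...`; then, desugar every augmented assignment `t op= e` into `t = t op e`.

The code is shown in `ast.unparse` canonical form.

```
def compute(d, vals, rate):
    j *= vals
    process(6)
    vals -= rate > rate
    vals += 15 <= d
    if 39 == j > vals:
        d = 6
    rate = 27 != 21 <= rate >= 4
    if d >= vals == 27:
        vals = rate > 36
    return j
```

Transformed code:
def compute(d, vals, rate):
    j = j * vals
    process(6)
    vals = vals - (rate > rate)
    vals = vals + (15 <= d)
    if 39 == j and j > vals:
        d = 6
    rate = 27 != 21 and 21 <= rate and (rate >= 4)
    if d >= vals and vals == 27:
        vals = rate > 36
    return j

8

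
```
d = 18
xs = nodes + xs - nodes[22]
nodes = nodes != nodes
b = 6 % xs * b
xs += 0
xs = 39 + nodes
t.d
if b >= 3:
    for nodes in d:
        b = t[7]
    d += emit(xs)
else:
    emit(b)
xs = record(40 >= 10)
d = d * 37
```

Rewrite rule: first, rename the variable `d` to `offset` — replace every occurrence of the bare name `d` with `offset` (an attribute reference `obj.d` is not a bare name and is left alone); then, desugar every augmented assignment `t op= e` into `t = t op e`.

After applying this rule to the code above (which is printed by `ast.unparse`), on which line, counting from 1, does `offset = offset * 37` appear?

Transformed code:
offset = 18
xs = nodes + xs - nodes[22]
nodes = nodes != nodes
b = 6 % xs * b
xs = xs + 0
xs = 39 + nodes
t.d
if b >= 3:
    for nodes in offset:
        b = t[7]
    offset = offset + emit(xs)
else:
    emit(b)
xs = record(40 >= 10)
offset = offset * 37

15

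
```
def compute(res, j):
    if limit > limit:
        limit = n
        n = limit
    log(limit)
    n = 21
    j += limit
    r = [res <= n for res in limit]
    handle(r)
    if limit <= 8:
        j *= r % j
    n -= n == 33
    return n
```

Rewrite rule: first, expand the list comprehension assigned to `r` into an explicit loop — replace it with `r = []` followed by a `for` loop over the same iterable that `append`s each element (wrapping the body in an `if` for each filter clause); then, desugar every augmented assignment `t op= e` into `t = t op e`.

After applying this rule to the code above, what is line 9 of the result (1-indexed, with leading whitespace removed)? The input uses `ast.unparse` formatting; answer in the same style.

for res in limit:

Transformed code:
def compute(res, j):
    if limit > limit:
        limit = n
        n = limit
    log(limit)
    n = 21
    j = j + limit
    r = []
    for res in limit:
        r.append(res <= n)
    handle(r)
    if limit <= 8:
        j = j * (r % j)
    n = n - (n == 33)
    return n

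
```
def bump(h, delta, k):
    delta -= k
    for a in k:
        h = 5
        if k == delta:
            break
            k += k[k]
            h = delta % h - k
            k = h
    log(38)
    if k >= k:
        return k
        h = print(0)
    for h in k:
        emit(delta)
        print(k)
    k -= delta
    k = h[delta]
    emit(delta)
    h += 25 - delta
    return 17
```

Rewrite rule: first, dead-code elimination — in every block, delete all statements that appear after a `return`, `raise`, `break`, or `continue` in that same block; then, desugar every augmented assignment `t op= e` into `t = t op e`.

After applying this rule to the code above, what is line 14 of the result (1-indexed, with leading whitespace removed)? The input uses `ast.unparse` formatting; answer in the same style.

Transformed code:
def bump(h, delta, k):
    delta = delta - k
    for a in k:
        h = 5
        if k == delta:
            break
    log(38)
    if k >= k:
        return k
    for h in k:
        emit(delta)
        print(k)
    k = k - delta
    k = h[delta]
    emit(delta)
    h = h + (25 - delta)
    return 17

k = h[delta]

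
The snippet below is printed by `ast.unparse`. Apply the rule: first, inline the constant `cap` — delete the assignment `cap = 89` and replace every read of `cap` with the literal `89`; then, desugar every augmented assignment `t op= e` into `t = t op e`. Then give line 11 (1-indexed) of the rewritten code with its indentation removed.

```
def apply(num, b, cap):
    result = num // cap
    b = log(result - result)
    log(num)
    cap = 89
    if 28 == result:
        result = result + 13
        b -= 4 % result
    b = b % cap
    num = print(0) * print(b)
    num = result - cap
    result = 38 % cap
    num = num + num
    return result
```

Transformed code:
def apply(num, b, cap):
    result = num // 89
    b = log(result - result)
    log(num)
    if 28 == result:
        result = result + 13
        b = b - 4 % result
    b = b % 89
    num = print(0) * print(b)
    num = result - 89
    result = 38 % 89
    num = num + num
    return result

result = 38 % 89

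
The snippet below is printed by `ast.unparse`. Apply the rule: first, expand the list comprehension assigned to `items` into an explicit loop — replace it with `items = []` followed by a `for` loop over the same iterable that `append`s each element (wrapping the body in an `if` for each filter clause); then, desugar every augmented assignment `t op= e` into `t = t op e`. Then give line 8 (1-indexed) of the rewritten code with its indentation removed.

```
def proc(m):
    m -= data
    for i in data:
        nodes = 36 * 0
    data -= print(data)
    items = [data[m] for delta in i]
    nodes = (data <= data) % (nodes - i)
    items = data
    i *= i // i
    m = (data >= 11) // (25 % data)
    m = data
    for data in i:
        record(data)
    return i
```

Transformed code:
def proc(m):
    m = m - data
    for i in data:
        nodes = 36 * 0
    data = data - print(data)
    items = []
    for delta in i:
        items.append(data[m])
    nodes = (data <= data) % (nodes - i)
    items = data
    i = i * (i // i)
    m = (data >= 11) // (25 % data)
    m = data
    for data in i:
        record(data)
    return i

items.append(data[m])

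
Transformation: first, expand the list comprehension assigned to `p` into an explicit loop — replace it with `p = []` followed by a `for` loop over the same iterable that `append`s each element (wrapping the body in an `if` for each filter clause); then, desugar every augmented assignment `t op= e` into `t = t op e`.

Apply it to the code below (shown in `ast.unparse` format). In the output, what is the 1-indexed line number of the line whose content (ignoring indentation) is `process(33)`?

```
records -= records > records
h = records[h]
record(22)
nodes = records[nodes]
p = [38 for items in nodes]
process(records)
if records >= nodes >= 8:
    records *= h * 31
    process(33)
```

11

Transformed code:
records = records - (records > records)
h = records[h]
record(22)
nodes = records[nodes]
p = []
for items in nodes:
    p.append(38)
process(records)
if records >= nodes >= 8:
    records = records * (h * 31)
    process(33)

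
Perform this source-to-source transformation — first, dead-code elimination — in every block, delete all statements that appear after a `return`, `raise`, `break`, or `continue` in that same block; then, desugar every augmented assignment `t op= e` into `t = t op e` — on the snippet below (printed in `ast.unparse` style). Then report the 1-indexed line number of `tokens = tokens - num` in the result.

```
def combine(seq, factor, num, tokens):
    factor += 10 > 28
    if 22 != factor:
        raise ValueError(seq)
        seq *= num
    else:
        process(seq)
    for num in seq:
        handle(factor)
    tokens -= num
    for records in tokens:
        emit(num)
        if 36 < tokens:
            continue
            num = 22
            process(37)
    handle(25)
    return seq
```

Transformed code:
def combine(seq, factor, num, tokens):
    factor = factor + (10 > 28)
    if 22 != factor:
        raise ValueError(seq)
    else:
        process(seq)
    for num in seq:
        handle(factor)
    tokens = tokens - num
    for records in tokens:
        emit(num)
        if 36 < tokens:
            continue
    handle(25)
    return seq

9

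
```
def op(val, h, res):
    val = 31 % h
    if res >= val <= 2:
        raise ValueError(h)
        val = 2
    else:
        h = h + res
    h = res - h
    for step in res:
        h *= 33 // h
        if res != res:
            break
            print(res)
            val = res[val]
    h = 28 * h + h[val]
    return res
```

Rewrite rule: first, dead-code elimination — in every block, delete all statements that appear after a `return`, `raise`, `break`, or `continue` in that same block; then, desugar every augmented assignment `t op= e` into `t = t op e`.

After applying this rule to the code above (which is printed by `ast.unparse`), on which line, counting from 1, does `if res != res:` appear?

10

Transformed code:
def op(val, h, res):
    val = 31 % h
    if res >= val <= 2:
        raise ValueError(h)
    else:
        h = h + res
    h = res - h
    for step in res:
        h = h * (33 // h)
        if res != res:
            break
    h = 28 * h + h[val]
    return res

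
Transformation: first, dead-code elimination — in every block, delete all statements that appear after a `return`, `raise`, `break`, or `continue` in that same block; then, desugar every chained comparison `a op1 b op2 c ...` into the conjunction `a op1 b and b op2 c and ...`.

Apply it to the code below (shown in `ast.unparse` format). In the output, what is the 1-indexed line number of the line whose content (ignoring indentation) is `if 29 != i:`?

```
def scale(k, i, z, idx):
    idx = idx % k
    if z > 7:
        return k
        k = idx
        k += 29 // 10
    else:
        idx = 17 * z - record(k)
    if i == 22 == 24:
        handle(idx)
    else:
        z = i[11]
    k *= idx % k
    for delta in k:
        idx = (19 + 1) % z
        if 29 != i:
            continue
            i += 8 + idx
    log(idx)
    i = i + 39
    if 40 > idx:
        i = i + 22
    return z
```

Transformed code:
def scale(k, i, z, idx):
    idx = idx % k
    if z > 7:
        return k
    else:
        idx = 17 * z - record(k)
    if i == 22 and 22 == 24:
        handle(idx)
    else:
        z = i[11]
    k *= idx % k
    for delta in k:
        idx = (19 + 1) % z
        if 29 != i:
            continue
    log(idx)
    i = i + 39
    if 40 > idx:
        i = i + 22
    return z

14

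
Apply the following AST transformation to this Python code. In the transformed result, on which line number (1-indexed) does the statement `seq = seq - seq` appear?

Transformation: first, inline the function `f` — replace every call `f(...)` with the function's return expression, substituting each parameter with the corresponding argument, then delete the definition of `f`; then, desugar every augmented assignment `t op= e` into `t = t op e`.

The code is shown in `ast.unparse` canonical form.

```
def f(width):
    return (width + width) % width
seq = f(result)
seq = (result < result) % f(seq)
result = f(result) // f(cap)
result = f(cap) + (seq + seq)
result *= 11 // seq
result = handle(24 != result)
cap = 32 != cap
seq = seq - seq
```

8

Transformed code:
seq = (result + result) % result
seq = (result < result) % ((seq + seq) % seq)
result = (result + result) % result // ((cap + cap) % cap)
result = (cap + cap) % cap + (seq + seq)
result = result * (11 // seq)
result = handle(24 != result)
cap = 32 != cap
seq = seq - seq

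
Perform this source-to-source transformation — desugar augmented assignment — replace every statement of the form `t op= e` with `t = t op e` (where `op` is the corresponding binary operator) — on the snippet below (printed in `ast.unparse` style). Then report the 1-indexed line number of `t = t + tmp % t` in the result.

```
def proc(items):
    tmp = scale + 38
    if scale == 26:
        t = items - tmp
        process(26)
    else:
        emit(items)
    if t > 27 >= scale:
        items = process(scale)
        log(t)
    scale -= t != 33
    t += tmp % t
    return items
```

12

Transformed code:
def proc(items):
    tmp = scale + 38
    if scale == 26:
        t = items - tmp
        process(26)
    else:
        emit(items)
    if t > 27 >= scale:
        items = process(scale)
        log(t)
    scale = scale - (t != 33)
    t = t + tmp % t
    return items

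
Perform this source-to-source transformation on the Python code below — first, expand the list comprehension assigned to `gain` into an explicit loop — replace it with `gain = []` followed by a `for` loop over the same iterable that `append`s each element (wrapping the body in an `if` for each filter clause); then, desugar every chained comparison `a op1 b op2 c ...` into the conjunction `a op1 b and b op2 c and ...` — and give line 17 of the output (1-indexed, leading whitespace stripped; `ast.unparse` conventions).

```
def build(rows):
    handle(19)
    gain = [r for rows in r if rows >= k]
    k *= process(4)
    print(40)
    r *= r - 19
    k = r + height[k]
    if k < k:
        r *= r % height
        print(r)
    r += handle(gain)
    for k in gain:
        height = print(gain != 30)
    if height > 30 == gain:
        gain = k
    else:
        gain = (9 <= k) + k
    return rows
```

if height > 30 and 30 == gain:

Transformed code:
def build(rows):
    handle(19)
    gain = []
    for rows in r:
        if rows >= k:
            gain.append(r)
    k *= process(4)
    print(40)
    r *= r - 19
    k = r + height[k]
    if k < k:
        r *= r % height
        print(r)
    r += handle(gain)
    for k in gain:
        height = print(gain != 30)
    if height > 30 and 30 == gain:
        gain = k
    else:
        gain = (9 <= k) + k
    return rows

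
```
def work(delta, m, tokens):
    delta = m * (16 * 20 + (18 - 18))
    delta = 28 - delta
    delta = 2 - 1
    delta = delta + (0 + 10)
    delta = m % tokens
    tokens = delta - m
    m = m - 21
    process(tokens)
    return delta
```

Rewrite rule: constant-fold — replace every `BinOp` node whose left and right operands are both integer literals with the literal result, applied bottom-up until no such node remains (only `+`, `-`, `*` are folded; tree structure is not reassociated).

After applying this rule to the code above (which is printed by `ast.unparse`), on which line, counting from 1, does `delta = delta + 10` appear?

Transformed code:
def work(delta, m, tokens):
    delta = m * 320
    delta = 28 - delta
    delta = 1
    delta = delta + 10
    delta = m % tokens
    tokens = delta - m
    m = m - 21
    process(tokens)
    return delta

5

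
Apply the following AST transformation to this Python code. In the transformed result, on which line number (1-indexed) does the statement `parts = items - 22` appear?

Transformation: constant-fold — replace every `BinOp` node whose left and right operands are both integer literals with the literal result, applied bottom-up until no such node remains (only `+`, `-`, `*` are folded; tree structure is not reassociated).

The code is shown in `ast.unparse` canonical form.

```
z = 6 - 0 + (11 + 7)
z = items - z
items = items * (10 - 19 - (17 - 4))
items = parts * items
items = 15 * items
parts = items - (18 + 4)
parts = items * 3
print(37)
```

Transformed code:
z = 24
z = items - z
items = items * -22
items = parts * items
items = 15 * items
parts = items - 22
parts = items * 3
print(37)

6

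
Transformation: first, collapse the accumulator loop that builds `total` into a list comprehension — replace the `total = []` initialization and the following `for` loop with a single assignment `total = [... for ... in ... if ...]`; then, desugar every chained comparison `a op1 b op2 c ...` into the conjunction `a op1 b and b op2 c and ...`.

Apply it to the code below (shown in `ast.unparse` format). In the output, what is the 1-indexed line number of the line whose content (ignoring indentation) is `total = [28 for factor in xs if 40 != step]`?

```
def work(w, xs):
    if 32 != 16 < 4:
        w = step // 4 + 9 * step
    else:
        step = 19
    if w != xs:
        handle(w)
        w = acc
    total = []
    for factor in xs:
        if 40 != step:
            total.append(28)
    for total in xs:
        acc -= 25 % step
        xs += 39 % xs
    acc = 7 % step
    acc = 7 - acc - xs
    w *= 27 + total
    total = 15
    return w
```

9

Transformed code:
def work(w, xs):
    if 32 != 16 and 16 < 4:
        w = step // 4 + 9 * step
    else:
        step = 19
    if w != xs:
        handle(w)
        w = acc
    total = [28 for factor in xs if 40 != step]
    for total in xs:
        acc -= 25 % step
        xs += 39 % xs
    acc = 7 % step
    acc = 7 - acc - xs
    w *= 27 + total
    total = 15
    return w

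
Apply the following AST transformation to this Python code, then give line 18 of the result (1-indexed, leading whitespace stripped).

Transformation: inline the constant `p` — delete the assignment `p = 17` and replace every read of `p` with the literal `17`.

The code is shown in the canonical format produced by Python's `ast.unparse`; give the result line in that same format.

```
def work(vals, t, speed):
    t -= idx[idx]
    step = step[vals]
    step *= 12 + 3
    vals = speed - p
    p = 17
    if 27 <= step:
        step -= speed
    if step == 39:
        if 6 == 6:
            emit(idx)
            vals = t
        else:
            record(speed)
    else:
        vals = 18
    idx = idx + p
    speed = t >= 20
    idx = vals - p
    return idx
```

Transformed code:
def work(vals, t, speed):
    t -= idx[idx]
    step = step[vals]
    step *= 12 + 3
    vals = speed - 17
    if 27 <= step:
        step -= speed
    if step == 39:
        if 6 == 6:
            emit(idx)
            vals = t
        else:
            record(speed)
    else:
        vals = 18
    idx = idx + 17
    speed = t >= 20
    idx = vals - 17
    return idx

idx = vals - 17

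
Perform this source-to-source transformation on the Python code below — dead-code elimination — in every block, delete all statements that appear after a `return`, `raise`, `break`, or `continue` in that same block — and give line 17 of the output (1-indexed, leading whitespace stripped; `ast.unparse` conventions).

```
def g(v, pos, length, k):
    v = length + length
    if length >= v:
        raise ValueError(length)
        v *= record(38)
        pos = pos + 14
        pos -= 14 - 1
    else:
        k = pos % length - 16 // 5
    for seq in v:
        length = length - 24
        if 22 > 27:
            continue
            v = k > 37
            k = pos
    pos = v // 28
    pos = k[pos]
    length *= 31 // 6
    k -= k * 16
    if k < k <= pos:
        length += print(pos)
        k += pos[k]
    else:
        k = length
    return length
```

Transformed code:
def g(v, pos, length, k):
    v = length + length
    if length >= v:
        raise ValueError(length)
    else:
        k = pos % length - 16 // 5
    for seq in v:
        length = length - 24
        if 22 > 27:
            continue
    pos = v // 28
    pos = k[pos]
    length *= 31 // 6
    k -= k * 16
    if k < k <= pos:
        length += print(pos)
        k += pos[k]
    else:
        k = length
    return length

k += pos[k]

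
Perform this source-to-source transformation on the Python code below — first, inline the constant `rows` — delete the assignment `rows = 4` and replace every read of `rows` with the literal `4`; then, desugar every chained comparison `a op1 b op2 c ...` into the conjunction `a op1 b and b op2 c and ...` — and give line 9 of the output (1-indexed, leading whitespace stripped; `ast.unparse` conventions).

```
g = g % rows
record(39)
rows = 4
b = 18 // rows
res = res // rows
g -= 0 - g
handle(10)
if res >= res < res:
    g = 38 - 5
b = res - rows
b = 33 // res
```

Transformed code:
g = g % 4
record(39)
b = 18 // 4
res = res // 4
g -= 0 - g
handle(10)
if res >= res and res < res:
    g = 38 - 5
b = res - 4
b = 33 // res

b = res - 4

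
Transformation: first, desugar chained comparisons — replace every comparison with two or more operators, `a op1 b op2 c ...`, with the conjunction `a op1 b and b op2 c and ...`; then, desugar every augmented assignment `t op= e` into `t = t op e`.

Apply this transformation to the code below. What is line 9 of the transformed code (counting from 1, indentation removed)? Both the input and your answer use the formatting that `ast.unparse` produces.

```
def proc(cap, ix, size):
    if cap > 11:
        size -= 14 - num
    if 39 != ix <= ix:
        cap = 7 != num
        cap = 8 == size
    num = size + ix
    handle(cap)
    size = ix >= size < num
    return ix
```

size = ix >= size and size < num

Transformed code:
def proc(cap, ix, size):
    if cap > 11:
        size = size - (14 - num)
    if 39 != ix and ix <= ix:
        cap = 7 != num
        cap = 8 == size
    num = size + ix
    handle(cap)
    size = ix >= size and size < num
    return ix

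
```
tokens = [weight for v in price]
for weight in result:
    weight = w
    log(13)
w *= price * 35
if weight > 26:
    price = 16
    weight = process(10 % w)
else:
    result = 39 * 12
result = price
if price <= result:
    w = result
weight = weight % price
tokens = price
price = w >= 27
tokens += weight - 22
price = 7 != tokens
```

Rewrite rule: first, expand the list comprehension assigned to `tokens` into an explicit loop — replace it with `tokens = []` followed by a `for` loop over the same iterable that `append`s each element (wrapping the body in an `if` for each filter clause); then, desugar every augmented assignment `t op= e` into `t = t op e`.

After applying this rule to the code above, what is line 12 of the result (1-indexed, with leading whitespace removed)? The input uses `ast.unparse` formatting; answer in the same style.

result = 39 * 12

Transformed code:
tokens = []
for v in price:
    tokens.append(weight)
for weight in result:
    weight = w
    log(13)
w = w * (price * 35)
if weight > 26:
    price = 16
    weight = process(10 % w)
else:
    result = 39 * 12
result = price
if price <= result:
    w = result
weight = weight % price
tokens = price
price = w >= 27
tokens = tokens + (weight - 22)
price = 7 != tokens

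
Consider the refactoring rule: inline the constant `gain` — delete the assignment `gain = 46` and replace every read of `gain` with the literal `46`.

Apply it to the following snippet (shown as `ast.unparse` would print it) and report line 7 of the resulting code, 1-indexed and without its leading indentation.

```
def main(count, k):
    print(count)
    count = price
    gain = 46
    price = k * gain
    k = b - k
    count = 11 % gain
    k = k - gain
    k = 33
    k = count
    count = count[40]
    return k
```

k = k - 46

Transformed code:
def main(count, k):
    print(count)
    count = price
    price = k * 46
    k = b - k
    count = 11 % 46
    k = k - 46
    k = 33
    k = count
    count = count[40]
    return k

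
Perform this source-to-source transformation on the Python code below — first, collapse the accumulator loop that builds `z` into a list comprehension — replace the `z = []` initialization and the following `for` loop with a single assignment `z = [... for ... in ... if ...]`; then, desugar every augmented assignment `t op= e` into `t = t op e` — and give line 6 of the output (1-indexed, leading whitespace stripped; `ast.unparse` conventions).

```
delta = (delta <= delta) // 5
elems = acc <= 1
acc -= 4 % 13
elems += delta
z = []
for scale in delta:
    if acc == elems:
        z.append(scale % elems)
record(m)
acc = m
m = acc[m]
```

Transformed code:
delta = (delta <= delta) // 5
elems = acc <= 1
acc = acc - 4 % 13
elems = elems + delta
z = [scale % elems for scale in delta if acc == elems]
record(m)
acc = m
m = acc[m]

record(m)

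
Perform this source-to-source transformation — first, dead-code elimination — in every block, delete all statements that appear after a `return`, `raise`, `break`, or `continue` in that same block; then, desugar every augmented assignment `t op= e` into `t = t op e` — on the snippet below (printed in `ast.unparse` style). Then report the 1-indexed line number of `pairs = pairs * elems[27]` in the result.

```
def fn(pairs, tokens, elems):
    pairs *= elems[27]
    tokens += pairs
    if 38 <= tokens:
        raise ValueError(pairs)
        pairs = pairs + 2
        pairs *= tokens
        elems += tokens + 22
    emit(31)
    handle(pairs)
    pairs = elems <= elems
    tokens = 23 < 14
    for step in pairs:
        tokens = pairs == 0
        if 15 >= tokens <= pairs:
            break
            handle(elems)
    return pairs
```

Transformed code:
def fn(pairs, tokens, elems):
    pairs = pairs * elems[27]
    tokens = tokens + pairs
    if 38 <= tokens:
        raise ValueError(pairs)
    emit(31)
    handle(pairs)
    pairs = elems <= elems
    tokens = 23 < 14
    for step in pairs:
        tokens = pairs == 0
        if 15 >= tokens <= pairs:
            break
    return pairs

2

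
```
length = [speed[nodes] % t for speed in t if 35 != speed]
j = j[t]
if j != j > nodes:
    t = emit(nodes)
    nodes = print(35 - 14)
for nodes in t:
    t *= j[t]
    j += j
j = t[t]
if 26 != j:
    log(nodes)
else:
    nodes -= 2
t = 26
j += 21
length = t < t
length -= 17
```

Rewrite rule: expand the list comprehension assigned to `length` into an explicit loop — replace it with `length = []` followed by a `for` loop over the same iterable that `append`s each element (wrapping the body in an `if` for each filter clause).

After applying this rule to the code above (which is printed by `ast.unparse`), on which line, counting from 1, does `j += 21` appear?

18

Transformed code:
length = []
for speed in t:
    if 35 != speed:
        length.append(speed[nodes] % t)
j = j[t]
if j != j > nodes:
    t = emit(nodes)
    nodes = print(35 - 14)
for nodes in t:
    t *= j[t]
    j += j
j = t[t]
if 26 != j:
    log(nodes)
else:
    nodes -= 2
t = 26
j += 21
length = t < t
length -= 17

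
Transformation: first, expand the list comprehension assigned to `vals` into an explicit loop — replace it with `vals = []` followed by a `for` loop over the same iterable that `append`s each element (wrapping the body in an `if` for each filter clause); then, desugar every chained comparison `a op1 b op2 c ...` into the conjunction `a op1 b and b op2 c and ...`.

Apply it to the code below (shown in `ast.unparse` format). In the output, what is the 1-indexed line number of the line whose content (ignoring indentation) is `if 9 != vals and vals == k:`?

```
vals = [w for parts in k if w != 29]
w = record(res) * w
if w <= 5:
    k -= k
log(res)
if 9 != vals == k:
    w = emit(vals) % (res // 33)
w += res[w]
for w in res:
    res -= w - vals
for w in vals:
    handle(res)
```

Transformed code:
vals = []
for parts in k:
    if w != 29:
        vals.append(w)
w = record(res) * w
if w <= 5:
    k -= k
log(res)
if 9 != vals and vals == k:
    w = emit(vals) % (res // 33)
w += res[w]
for w in res:
    res -= w - vals
for w in vals:
    handle(res)

9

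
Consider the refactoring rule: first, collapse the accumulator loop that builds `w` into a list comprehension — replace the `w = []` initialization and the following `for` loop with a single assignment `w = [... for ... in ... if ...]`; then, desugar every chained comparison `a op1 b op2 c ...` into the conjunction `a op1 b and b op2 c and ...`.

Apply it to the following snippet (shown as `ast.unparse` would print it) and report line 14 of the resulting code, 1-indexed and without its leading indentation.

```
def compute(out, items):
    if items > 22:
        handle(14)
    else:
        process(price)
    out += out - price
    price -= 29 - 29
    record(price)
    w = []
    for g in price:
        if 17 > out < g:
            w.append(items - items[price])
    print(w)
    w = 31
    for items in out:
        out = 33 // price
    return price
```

return price

Transformed code:
def compute(out, items):
    if items > 22:
        handle(14)
    else:
        process(price)
    out += out - price
    price -= 29 - 29
    record(price)
    w = [items - items[price] for g in price if 17 > out and out < g]
    print(w)
    w = 31
    for items in out:
        out = 33 // price
    return price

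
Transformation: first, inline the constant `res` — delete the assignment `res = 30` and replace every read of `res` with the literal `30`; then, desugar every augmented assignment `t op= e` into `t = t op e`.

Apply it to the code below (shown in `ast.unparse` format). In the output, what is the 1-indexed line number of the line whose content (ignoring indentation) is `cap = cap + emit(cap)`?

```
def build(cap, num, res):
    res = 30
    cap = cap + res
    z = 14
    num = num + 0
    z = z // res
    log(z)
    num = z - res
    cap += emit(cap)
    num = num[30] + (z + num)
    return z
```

Transformed code:
def build(cap, num, res):
    cap = cap + 30
    z = 14
    num = num + 0
    z = z // 30
    log(z)
    num = z - 30
    cap = cap + emit(cap)
    num = num[30] + (z + num)
    return z

8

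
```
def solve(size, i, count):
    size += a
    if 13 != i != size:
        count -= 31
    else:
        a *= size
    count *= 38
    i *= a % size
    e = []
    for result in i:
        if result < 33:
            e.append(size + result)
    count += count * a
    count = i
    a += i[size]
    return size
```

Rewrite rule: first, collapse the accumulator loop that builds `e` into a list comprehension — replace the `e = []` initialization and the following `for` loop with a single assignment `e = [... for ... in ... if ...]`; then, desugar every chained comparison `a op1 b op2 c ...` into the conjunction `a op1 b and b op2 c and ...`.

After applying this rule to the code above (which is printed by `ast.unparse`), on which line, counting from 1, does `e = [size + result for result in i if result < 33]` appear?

Transformed code:
def solve(size, i, count):
    size += a
    if 13 != i and i != size:
        count -= 31
    else:
        a *= size
    count *= 38
    i *= a % size
    e = [size + result for result in i if result < 33]
    count += count * a
    count = i
    a += i[size]
    return size

9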